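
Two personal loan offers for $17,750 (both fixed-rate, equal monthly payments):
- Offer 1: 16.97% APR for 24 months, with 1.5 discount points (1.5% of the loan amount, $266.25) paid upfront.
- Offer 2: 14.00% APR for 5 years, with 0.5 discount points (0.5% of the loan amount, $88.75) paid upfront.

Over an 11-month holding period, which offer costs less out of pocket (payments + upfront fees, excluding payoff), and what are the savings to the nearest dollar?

Offer 2 by $5,285

Offer 1: at 16.97% the monthly rate is 0.0141417, so the payment is 17,750 × 0.0141417 / (1 − 1.0141417^−24) = $877.34.
Offer 2: monthly rate = 14%/12 = 0.0116667; payment = 17,750 × 0.0116667 / (1 − (1+0.0116667)^−60) = $413.01.
Over 11 months: Offer 1 costs 11 × $877.34 + $266.25 = $9,916.99; Offer 2 costs 11 × $413.01 + $88.75 = $4,631.86.
Offer 2 is cheaper by $9,916.99 − $4,631.86 = $5,285.13.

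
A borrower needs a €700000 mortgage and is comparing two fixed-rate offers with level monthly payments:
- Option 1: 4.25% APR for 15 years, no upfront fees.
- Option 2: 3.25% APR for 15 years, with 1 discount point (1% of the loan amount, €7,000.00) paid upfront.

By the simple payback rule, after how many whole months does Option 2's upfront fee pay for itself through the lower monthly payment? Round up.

Option 1: monthly rate = 4.25%/12 = 0.0035417; payment = 700,000 × 0.0035417 / (1 − (1+0.0035417)^−180) = €5,265.95.
Option 2: at 3.25% the monthly rate is 0.0027083, so the payment is 700,000 × 0.0027083 / (1 − 1.0027083^−180) = €4,918.68.
Monthly savings = €5,265.95 − €4,918.68 = €347.27.
Break-even = €7,000.00 / €347.27 = 20.16 → 21 months.

21 months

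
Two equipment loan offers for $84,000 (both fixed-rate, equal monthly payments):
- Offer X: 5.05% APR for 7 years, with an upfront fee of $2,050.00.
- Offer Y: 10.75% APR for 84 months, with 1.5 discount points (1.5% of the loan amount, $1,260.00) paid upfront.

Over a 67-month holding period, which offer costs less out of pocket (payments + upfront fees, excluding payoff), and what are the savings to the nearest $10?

Offer X by $15,160

Offer X: monthly rate = 5.05%/12 = 0.0042083; payment = 84,000 × 0.0042083 / (1 − (1+0.0042083)^−84) = $1,189.22.
Offer Y: at 10.75% the monthly rate is 0.0089583, so the payment is 84,000 × 0.0089583 / (1 − 1.0089583^−84) = $1,427.27.
Over 67 months: Offer X costs 67 × $1,189.22 + $2,050.00 = $81,727.74; Offer Y costs 67 × $1,427.27 + $1,260.00 = $96,887.09.
Offer X is cheaper by $96,887.09 − $81,727.74 = $15,159.35.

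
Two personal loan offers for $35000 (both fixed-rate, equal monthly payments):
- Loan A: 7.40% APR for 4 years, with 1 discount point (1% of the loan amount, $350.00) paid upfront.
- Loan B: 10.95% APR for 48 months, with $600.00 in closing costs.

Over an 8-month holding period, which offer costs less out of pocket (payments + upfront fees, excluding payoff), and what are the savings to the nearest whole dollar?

Loan A by $723

Loan A: monthly rate = 7.4%/12 = 0.0061667; payment = 35,000 × 0.0061667 / (1 − (1+0.0061667)^−48) = $844.63.
Loan B: monthly rate = 10.95%/12 = 0.0091250; payment = 35,000 × 0.0091250 / (1 − (1+0.0091250)^−48) = $903.74.
Over 8 months: Loan A costs 8 × $844.63 + $350.00 = $7,107.04; Loan B costs 8 × $903.74 + $600.00 = $7,829.92.
Loan A is cheaper by $7,829.92 − $7,107.04 = $722.88.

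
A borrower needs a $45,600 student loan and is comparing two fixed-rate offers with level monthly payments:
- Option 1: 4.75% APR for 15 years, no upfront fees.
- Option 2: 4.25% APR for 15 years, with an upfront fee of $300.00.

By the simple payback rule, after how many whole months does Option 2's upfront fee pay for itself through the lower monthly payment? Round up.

Option 1: monthly rate = 4.75%/12 = 0.0039583; payment = 45,600 × 0.0039583 / (1 − (1+0.0039583)^−180) = $354.69.
Option 2: monthly rate = 4.25%/12 = 0.0035417; payment = 45,600 × 0.0035417 / (1 − (1+0.0035417)^−180) = $343.04.
Monthly savings = $354.69 − $343.04 = $11.65.
Break-even = $300.00 / $11.65 = 25.75 → 26 months.

26 months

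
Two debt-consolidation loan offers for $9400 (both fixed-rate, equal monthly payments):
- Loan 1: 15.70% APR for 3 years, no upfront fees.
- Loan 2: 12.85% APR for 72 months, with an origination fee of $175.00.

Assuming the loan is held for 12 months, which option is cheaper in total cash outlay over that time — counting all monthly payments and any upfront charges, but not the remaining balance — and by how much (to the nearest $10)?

Loan 1: at 15.70% the monthly rate is 0.0130833, so the payment is 9,400 × 0.0130833 / (1 − 1.0130833^−36) = $329.09.
Loan 2: at 12.85% the monthly rate is 0.0107083, so the payment is 9,400 × 0.0107083 / (1 − 1.0107083^−72) = $187.95.
Over 12 months: Loan 1 costs 12 × $329.09 = $3,949.08; Loan 2 costs 12 × $187.95 + $175.00 = $2,430.40.
Loan 2 is cheaper by $3,949.08 − $2,430.40 = $1,518.68.

Loan 2 by $1,520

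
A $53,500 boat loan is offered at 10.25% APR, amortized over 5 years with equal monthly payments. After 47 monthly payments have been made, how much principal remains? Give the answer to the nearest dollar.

With monthly rate i = 10.25%/12 = 0.0085417, the balance after k of n payments is P · [(1+i)^n − (1+i)^k] / [(1+i)^n − 1].
(1+0.0085417)^60 = 1.66583014 and (1+0.0085417)^47 = 1.49145697, so the balance is 53,500 × (1.66583014 − 1.49145697) / (1.66583014 − 1) = $14,011.03.

$14,011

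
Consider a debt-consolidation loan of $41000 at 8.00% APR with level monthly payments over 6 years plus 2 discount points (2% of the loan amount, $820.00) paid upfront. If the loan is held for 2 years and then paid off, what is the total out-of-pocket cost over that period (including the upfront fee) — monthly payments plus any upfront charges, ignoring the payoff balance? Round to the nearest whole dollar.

At 8.00% the monthly rate is 0.0066667, so the payment is 41,000 × 0.0066667 / (1 − 1.0066667^−72) = $718.86.
Total outlay = 24 × $718.86 + $820.00 = $18,072.64.

$18,073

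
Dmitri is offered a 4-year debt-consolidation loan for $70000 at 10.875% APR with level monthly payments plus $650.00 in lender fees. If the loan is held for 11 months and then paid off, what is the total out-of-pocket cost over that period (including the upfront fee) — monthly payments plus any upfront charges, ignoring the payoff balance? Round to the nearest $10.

At 10.875% the monthly rate is 0.0090625, so the payment is 70,000 × 0.0090625 / (1 − 1.0090625^−48) = $1,804.94.
Total outlay = 11 × $1,804.94 + $650.00 = $20,504.34.

$20,500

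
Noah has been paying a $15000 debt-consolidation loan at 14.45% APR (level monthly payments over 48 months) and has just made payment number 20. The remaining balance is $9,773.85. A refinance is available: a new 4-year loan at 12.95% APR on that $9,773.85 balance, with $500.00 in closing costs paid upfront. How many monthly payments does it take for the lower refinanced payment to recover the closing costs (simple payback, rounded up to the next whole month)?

4 months

Current payment = 15,000 × 14.45%/12 / (1 − (1+0.0120417)^−48) = $413.29.
Refinanced payment = 9,773.85 × 0.0107917 / (1 − (1+0.0107917)^−48) = $261.97.
Monthly savings = $413.29 − $261.97 = $151.32.
Break-even = $500.00 / $151.32 = 3.30 → 4 months.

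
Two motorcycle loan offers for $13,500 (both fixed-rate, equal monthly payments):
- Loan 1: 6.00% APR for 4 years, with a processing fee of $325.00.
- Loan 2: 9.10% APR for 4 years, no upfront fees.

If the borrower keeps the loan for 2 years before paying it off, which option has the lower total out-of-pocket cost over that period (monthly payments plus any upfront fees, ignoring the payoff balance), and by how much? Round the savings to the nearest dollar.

Loan 1 by $144

Loan 1: at 6.00% the monthly rate is 0.0050000, so the payment is 13,500 × 0.0050000 / (1 − 1.0050000^−48) = $317.05.
Loan 2: monthly rate = 9.1%/12 = 0.0075833; payment = 13,500 × 0.0075833 / (1 − (1+0.0075833)^−48) = $336.59.
Over 24 months: Loan 1 costs 24 × $317.05 + $325.00 = $7,934.20; Loan 2 costs 24 × $336.59 = $8,078.16.
Loan 1 is cheaper by $8,078.16 − $7,934.20 = $143.96.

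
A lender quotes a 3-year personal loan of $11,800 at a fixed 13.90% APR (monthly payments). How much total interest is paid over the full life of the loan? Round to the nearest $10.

$2,700

Monthly rate = 13.9%/12 = 0.0115833; payment = 11,800 × 0.0115833 / (1 − (1+0.0115833)^−36) = $402.72.
Total paid = 36 × $402.72 = $14,497.92; interest = $14,497.92 − $11,800 = $2,697.92.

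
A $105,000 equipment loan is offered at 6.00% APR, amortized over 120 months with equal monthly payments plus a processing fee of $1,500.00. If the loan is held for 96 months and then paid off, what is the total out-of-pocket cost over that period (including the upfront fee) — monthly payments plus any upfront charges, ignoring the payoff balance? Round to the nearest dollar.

At 6.00% the monthly rate is 0.0050000, so the payment is 105,000 × 0.0050000 / (1 − 1.0050000^−120) = $1,165.72.
Total outlay = 96 × $1,165.72 + $1,500.00 = $113,409.12.

$113,409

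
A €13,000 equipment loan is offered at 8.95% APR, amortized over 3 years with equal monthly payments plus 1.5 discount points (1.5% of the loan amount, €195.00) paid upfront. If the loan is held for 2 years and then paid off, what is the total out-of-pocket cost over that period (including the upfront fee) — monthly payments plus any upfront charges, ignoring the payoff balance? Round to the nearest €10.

€10,110

At 8.95% the monthly rate is 0.0074583, so the payment is 13,000 × 0.0074583 / (1 − 1.0074583^−36) = €413.09.
Total outlay = 24 × €413.09 + €195.00 = €10,109.16.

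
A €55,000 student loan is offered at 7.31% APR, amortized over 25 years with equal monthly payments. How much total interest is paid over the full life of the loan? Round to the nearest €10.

At 7.31% the monthly rate is 0.0060917, so the payment is 55,000 × 0.0060917 / (1 − 1.0060917^−300) = €399.67.
Total paid = 300 × €399.67 = €119,901.00; interest = €119,901.00 − €55,000 = €64,901.00.

€64,900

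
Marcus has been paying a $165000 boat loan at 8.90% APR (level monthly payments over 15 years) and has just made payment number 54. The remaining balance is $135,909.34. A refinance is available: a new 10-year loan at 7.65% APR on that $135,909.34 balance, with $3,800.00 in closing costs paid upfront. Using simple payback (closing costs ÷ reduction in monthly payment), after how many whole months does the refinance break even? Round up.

Current payment = 165,000 × 8.9%/12 / (1 − (1+0.0074167)^−180) = $1,663.74.
Refinanced payment = 135,909.34 × 0.0063750 / (1 − (1+0.0063750)^−120) = $1,623.93.
Monthly savings = $1,663.74 − $1,623.93 = $39.81.
Break-even = $3,800.00 / $39.81 = 95.45 → 96 months.

96 months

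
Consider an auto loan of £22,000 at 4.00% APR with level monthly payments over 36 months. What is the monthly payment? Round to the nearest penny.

£649.53

At 4.00% the monthly rate is 0.0033333, so the payment is 22,000 × 0.0033333 / (1 − 1.0033333^−36) = £649.53.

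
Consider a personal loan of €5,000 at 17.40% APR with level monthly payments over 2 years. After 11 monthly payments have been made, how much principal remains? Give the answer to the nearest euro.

€2,921

With monthly rate i = 17.4%/12 = 0.0145000, the balance after k of n payments is P · [(1+i)^n − (1+i)^k] / [(1+i)^n − 1].
(1+0.0145000)^24 = 1.41269768 and (1+0.0145000)^11 = 1.17158166, so the balance is 5,000 × (1.41269768 − 1.17158166) / (1.41269768 − 1) = €2,921.22.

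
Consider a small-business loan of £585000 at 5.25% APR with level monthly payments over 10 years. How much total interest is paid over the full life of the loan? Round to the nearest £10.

£168,190

At 5.25% the monthly rate is 0.0043750, so the payment is 585,000 × 0.0043750 / (1 − 1.0043750^−120) = £6,276.56.
Total paid = 120 × £6,276.56 = £753,187.20; interest = £753,187.20 − £585,000 = £168,187.20.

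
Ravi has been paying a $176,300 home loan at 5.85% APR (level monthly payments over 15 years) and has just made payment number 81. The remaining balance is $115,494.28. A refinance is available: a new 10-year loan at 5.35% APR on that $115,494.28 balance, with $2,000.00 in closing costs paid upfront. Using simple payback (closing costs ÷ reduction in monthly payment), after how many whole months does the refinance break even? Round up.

9 months

Current payment = 176,300 × 5.85%/12 / (1 − (1+0.0048750)^−180) = $1,473.47.
Refinanced payment = 115,494.28 × 0.0044583 / (1 − (1+0.0044583)^−120) = $1,244.85.
Monthly savings = $1,473.47 − $1,244.85 = $228.62.
Break-even = $2,000.00 / $228.62 = 8.75 → 9 months.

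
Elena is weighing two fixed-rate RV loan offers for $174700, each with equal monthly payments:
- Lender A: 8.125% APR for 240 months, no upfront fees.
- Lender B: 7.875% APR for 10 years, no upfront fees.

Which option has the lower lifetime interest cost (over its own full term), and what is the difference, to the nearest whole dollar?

Lender A: monthly rate = 8.125%/12 = 0.0067708; payment = 174,700 × 0.0067708 / (1 − (1+0.0067708)^−240) = $1,474.88.
Total interest on Lender A = 240 × $1,474.88 − $174,700 = $179,271.20.
Lender B: monthly rate = 7.875%/12 = 0.0065625; payment = 174,700 × 0.0065625 / (1 − (1+0.0065625)^−120) = $2,108.07.
Total interest on Lender B = 120 × $2,108.07 − $174,700 = $78,268.40.
Lender B is lower by $101,002.80.

Lender B by $101,003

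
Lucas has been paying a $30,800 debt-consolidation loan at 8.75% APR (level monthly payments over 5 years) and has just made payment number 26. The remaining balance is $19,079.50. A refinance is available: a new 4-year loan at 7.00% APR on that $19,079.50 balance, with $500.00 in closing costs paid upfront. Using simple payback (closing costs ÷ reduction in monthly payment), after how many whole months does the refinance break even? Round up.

Current payment = 30,800 × 8.75%/12 / (1 − (1+0.0072917)^−60) = $635.63.
Refinanced payment = 19,079.50 × 0.0058333 / (1 − (1+0.0058333)^−48) = $456.88.
Monthly savings = $635.63 − $456.88 = $178.75.
Break-even = $500.00 / $178.75 = 2.80 → 3 months.

3 months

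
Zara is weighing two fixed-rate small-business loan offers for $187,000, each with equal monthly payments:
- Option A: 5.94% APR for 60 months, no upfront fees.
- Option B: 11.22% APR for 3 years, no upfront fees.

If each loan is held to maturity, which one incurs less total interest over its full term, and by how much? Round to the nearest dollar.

Option A: at 5.94% the monthly rate is 0.0049500, so the payment is 187,000 × 0.0049500 / (1 − 1.0049500^−60) = $3,610.02.
Total interest on Option A = 60 × $3,610.02 − $187,000 = $29,601.20.
Option B: at 11.22% the monthly rate is 0.0093500, so the payment is 187,000 × 0.0093500 / (1 − 1.0093500^−36) = $6,141.64.
Total interest on Option B = 36 × $6,141.64 − $187,000 = $34,099.04.
Option A is lower by $4,497.84.

Option A by $4,498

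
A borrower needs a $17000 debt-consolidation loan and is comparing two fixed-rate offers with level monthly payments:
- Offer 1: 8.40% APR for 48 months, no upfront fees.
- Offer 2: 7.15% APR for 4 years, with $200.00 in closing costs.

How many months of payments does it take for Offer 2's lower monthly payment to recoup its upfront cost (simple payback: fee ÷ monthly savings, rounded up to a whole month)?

Offer 1: at 8.40% the monthly rate is 0.0070000, so the payment is 17,000 × 0.0070000 / (1 − 1.0070000^−48) = $418.22.
Offer 2: at 7.15% the monthly rate is 0.0059583, so the payment is 17,000 × 0.0059583 / (1 − 1.0059583^−48) = $408.27.
Monthly savings = $418.22 − $408.27 = $9.95.
Break-even = $200.00 / $9.95 = 20.10 → 21 months.

21 months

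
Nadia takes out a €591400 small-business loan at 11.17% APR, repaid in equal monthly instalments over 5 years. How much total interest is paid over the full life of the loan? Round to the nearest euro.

€183,120

Monthly rate = 11.17%/12 = 0.0093083; payment = 591,400 × 0.0093083 / (1 − (1+0.0093083)^−60) = €12,908.66.
Total paid = 60 × €12,908.66 = €774,519.60; interest = €774,519.60 − €591,400 = €183,119.60.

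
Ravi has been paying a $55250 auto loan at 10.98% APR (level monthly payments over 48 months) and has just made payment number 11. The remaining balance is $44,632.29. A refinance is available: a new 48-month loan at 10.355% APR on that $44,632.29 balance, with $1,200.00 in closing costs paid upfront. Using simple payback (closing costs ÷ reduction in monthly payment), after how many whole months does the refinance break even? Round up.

5 months

Current payment = 55,250 × 10.98%/12 / (1 − (1+0.0091500)^−48) = $1,427.43.
Refinanced payment = 44,632.29 × 0.0086292 / (1 − (1+0.0086292)^−48) = $1,139.61.
Monthly savings = $1,427.43 − $1,139.61 = $287.82.
Break-even = $1,200.00 / $287.82 = 4.17 → 5 months.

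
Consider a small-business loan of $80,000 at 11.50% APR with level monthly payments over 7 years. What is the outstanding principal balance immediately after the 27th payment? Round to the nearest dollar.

With monthly rate i = 11.5%/12 = 0.0095833, the balance after k of n payments is P · [(1+i)^n − (1+i)^k] / [(1+i)^n − 1].
(1+0.0095833)^84 = 2.22814004 and (1+0.0095833)^27 = 1.29371512, so the balance is 80,000 × (2.22814004 − 1.29371512) / (2.22814004 − 1) = $60,867.65.

$60,868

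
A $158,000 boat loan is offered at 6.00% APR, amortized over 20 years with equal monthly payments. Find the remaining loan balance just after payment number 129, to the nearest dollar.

$96,247

With monthly rate i = 6%/12 = 0.0050000, the balance after k of n payments is P · [(1+i)^n − (1+i)^k] / [(1+i)^n − 1].
(1+0.0050000)^240 = 3.31020448 and (1+0.0050000)^129 = 1.90292629, so the balance is 158,000 × (3.31020448 − 1.90292629) / (3.31020448 − 1) = $96,246.87.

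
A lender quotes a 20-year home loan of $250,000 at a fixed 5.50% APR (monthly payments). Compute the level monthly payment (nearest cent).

$1,719.72

At 5.50% the monthly rate is 0.0045833, so the payment is 250,000 × 0.0045833 / (1 − 1.0045833^−240) = $1,719.72.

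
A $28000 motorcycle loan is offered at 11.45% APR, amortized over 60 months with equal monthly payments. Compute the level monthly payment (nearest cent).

$615.09

Monthly rate = 11.45%/12 = 0.0095417; payment = 28,000 × 0.0095417 / (1 − (1+0.0095417)^−60) = $615.09.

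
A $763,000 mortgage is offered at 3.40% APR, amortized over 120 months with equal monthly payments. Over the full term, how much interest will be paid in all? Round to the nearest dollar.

$138,116

At 3.40% the monthly rate is 0.0028333, so the payment is 763,000 × 0.0028333 / (1 − 1.0028333^−120) = $7,509.30.
Total paid = 120 × $7,509.30 = $901,116.00; interest = $901,116.00 − $763,000 = $138,116.00.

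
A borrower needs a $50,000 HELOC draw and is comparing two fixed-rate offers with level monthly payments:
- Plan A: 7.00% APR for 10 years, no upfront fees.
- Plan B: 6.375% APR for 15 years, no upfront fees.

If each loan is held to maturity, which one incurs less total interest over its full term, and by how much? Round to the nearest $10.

Plan A by $8,120

Plan A: at 7.00% the monthly rate is 0.0058333, so the payment is 50,000 × 0.0058333 / (1 − 1.0058333^−120) = $580.54.
Total interest on Plan A = 120 × $580.54 − $50,000 = $19,664.80.
Plan B: monthly rate = 6.375%/12 = 0.0053125; payment = 50,000 × 0.0053125 / (1 − (1+0.0053125)^−180) = $432.13.
Total interest on Plan B = 180 × $432.13 − $50,000 = $27,783.40.
Plan A is lower by $8,118.60.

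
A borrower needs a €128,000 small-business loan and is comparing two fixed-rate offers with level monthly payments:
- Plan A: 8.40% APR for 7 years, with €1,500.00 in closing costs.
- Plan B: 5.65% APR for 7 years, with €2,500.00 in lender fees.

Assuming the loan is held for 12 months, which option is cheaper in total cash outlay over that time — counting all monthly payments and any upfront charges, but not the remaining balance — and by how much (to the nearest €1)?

Plan B by €1,066

Plan A: at 8.40% the monthly rate is 0.0070000, so the payment is 128,000 × 0.0070000 / (1 − 1.0070000^−84) = €2,020.64.
Plan B: at 5.65% the monthly rate is 0.0047083, so the payment is 128,000 × 0.0047083 / (1 − 1.0047083^−84) = €1,848.49.
Over 12 months: Plan A costs 12 × €2,020.64 + €1,500.00 = €25,747.68; Plan B costs 12 × €1,848.49 + €2,500.00 = €24,681.88.
Plan B is cheaper by €25,747.68 − €24,681.88 = €1,065.80.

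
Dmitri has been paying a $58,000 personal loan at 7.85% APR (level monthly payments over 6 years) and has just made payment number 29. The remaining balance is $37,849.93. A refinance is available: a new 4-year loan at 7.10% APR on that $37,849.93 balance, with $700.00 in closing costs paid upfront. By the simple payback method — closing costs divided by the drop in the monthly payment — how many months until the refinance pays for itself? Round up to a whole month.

7 months

Current payment = 58,000 × 7.85%/12 / (1 − (1+0.0065417)^−72) = $1,012.69.
Refinanced payment = 37,849.93 × 0.0059167 / (1 − (1+0.0059167)^−48) = $908.12.
Monthly savings = $1,012.69 − $908.12 = $104.57.
Break-even = $700.00 / $104.57 = 6.69 → 7 months.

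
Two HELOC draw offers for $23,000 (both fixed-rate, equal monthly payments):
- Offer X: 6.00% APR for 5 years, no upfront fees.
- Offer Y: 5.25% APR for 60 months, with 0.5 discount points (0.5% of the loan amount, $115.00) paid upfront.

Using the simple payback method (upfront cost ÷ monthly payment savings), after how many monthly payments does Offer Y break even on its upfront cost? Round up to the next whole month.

Offer X: at 6.00% the monthly rate is 0.0050000, so the payment is 23,000 × 0.0050000 / (1 − 1.0050000^−60) = $444.65.
Offer Y: at 5.25% the monthly rate is 0.0043750, so the payment is 23,000 × 0.0043750 / (1 − 1.0043750^−60) = $436.68.
Monthly savings = $444.65 − $436.68 = $7.97.
Break-even = $115.00 / $7.97 = 14.43 → 15 months.

15 months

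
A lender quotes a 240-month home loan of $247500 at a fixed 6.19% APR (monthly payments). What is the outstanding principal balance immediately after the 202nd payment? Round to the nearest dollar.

With monthly rate i = 6.19%/12 = 0.0051583, the balance after k of n payments is P · [(1+i)^n − (1+i)^k] / [(1+i)^n − 1].
(1+0.0051583)^240 = 3.43775255 and (1+0.0051583)^202 = 2.82725165, so the balance is 247,500 × (3.43775255 − 2.82725165) / (3.43775255 − 1) = $61,982.90.

$61,983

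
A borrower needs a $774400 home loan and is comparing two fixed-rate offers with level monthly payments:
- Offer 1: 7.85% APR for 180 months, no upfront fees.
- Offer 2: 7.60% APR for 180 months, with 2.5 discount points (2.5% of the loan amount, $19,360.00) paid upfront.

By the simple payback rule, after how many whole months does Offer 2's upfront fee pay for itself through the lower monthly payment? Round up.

175 months

Offer 1: monthly rate = 7.85%/12 = 0.0065417; payment = 774,400 × 0.0065417 / (1 − (1+0.0065417)^−180) = $7,333.67.
Offer 2: at 7.60% the monthly rate is 0.0063333, so the payment is 774,400 × 0.0063333 / (1 − 1.0063333^−180) = $7,222.86.
Monthly savings = $7,333.67 − $7,222.86 = $110.81.
Break-even = $19,360.00 / $110.81 = 174.71 → 175 months.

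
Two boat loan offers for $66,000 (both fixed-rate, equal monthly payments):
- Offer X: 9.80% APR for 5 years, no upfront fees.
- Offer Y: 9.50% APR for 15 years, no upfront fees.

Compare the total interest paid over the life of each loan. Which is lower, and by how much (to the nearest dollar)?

Offer X by $40,305

Offer X: at 9.80% the monthly rate is 0.0081667, so the payment is 66,000 × 0.0081667 / (1 − 1.0081667^−60) = $1,395.82.
Total interest on Offer X = 60 × $1,395.82 − $66,000 = $17,749.20.
Offer Y: monthly rate = 9.5%/12 = 0.0079167; payment = 66,000 × 0.0079167 / (1 − (1+0.0079167)^−180) = $689.19.
Total interest on Offer Y = 180 × $689.19 − $66,000 = $58,054.20.
Offer X is lower by $40,305.00.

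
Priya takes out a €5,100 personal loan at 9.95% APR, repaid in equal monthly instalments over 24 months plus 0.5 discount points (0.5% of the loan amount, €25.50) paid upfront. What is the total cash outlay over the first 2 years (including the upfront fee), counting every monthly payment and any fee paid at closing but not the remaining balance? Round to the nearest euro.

Monthly rate = 9.95%/12 = 0.0082917; payment = 5,100 × 0.0082917 / (1 − (1+0.0082917)^−24) = €235.22.
Total outlay = 24 × €235.22 + €25.50 = €5,670.78.

€5,671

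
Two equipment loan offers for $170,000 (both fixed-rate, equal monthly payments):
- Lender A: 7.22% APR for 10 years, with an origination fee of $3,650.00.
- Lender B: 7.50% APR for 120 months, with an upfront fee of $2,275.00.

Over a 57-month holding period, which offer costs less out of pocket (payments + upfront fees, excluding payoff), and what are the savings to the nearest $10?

Lender A by $40

Lender A: monthly rate = 7.22%/12 = 0.0060167; payment = 170,000 × 0.0060167 / (1 − (1+0.0060167)^−120) = $1,993.17.
Lender B: at 7.50% the monthly rate is 0.0062500, so the payment is 170,000 × 0.0062500 / (1 − 1.0062500^−120) = $2,017.93.
Over 57 months: Lender A costs 57 × $1,993.17 + $3,650.00 = $117,260.69; Lender B costs 57 × $2,017.93 + $2,275.00 = $117,297.01.
Lender A is cheaper by $117,297.01 − $117,260.69 = $36.32.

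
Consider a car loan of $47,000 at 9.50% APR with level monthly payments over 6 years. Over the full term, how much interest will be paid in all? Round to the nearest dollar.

$14,842

At 9.50% the monthly rate is 0.0079167, so the payment is 47,000 × 0.0079167 / (1 − 1.0079167^−72) = $858.91.
Total paid = 72 × $858.91 = $61,841.52; interest = $61,841.52 − $47,000 = $14,841.52.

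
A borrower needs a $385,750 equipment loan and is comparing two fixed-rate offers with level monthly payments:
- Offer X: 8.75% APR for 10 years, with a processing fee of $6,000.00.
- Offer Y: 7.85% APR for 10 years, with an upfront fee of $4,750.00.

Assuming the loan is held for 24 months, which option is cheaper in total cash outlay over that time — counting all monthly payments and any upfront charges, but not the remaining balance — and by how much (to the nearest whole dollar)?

Offer Y by $5,685

Offer X: monthly rate = 8.75%/12 = 0.0072917; payment = 385,750 × 0.0072917 / (1 − (1+0.0072917)^−120) = $4,834.48.
Offer Y: monthly rate = 7.85%/12 = 0.0065417; payment = 385,750 × 0.0065417 / (1 − (1+0.0065417)^−120) = $4,649.69.
Over 24 months: Offer X costs 24 × $4,834.48 + $6,000.00 = $122,027.52; Offer Y costs 24 × $4,649.69 + $4,750.00 = $116,342.56.
Offer Y is cheaper by $122,027.52 − $116,342.56 = $5,684.96.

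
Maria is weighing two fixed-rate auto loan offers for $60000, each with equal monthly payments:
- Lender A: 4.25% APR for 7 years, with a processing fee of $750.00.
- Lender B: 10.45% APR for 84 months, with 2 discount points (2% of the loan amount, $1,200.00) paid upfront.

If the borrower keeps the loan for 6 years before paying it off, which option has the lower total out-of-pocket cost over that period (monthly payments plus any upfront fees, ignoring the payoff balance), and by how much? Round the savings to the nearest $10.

Lender A: monthly rate = 4.25%/12 = 0.0035417; payment = 60,000 × 0.0035417 / (1 − (1+0.0035417)^−84) = $827.05.
Lender B: monthly rate = 10.45%/12 = 0.0087083; payment = 60,000 × 0.0087083 / (1 − (1+0.0087083)^−84) = $1,010.08.
Over 72 months: Lender A costs 72 × $827.05 + $750.00 = $60,297.60; Lender B costs 72 × $1,010.08 + $1,200.00 = $73,925.76.
Lender A is cheaper by $73,925.76 − $60,297.60 = $13,628.16.

Lender A by $13,630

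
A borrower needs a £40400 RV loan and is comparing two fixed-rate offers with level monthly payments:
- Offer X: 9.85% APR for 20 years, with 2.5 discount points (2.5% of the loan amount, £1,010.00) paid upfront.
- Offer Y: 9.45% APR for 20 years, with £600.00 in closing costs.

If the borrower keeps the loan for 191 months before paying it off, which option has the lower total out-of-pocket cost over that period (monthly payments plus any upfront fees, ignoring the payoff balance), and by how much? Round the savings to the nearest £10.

Offer Y by £2,430

Offer X: at 9.85% the monthly rate is 0.0082083, so the payment is 40,400 × 0.0082083 / (1 − 1.0082083^−240) = £385.86.
Offer Y: monthly rate = 9.45%/12 = 0.0078750; payment = 40,400 × 0.0078750 / (1 − (1+0.0078750)^−240) = £375.26.
Over 191 months: Offer X costs 191 × £385.86 + £1,010.00 = £74,709.26; Offer Y costs 191 × £375.26 + £600.00 = £72,274.66.
Offer Y is cheaper by £74,709.26 − £72,274.66 = £2,434.60.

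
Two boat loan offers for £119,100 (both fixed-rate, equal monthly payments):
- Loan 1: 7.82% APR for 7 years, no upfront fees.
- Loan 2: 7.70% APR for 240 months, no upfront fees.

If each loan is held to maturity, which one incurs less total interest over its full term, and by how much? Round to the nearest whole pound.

Loan 1: at 7.82% the monthly rate is 0.0065167, so the payment is 119,100 × 0.0065167 / (1 − 1.0065167^−84) = £1,845.66.
Total interest on Loan 1 = 84 × £1,845.66 − £119,100 = £35,935.44.
Loan 2: at 7.70% the monthly rate is 0.0064167, so the payment is 119,100 × 0.0064167 / (1 − 1.0064167^−240) = £974.08.
Total interest on Loan 2 = 240 × £974.08 − £119,100 = £114,679.20.
Loan 1 is lower by £78,743.76.

Loan 1 by £78,744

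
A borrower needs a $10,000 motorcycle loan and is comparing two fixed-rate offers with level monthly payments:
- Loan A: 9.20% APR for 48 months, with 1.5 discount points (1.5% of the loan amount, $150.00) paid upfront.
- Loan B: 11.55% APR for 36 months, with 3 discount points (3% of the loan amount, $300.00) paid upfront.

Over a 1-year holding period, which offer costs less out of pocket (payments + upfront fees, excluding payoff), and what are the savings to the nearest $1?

Loan A by $1,112

Loan A: at 9.20% the monthly rate is 0.0076667, so the payment is 10,000 × 0.0076667 / (1 − 1.0076667^−48) = $249.80.
Loan B: monthly rate = 11.55%/12 = 0.0096250; payment = 10,000 × 0.0096250 / (1 − (1+0.0096250)^−36) = $330.00.
Over 12 months: Loan A costs 12 × $249.80 + $150.00 = $3,147.60; Loan B costs 12 × $330.00 + $300.00 = $4,260.00.
Loan A is cheaper by $4,260.00 − $3,147.60 = $1,112.40.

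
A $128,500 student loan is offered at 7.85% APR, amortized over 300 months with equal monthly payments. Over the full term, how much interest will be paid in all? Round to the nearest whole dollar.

At 7.85% the monthly rate is 0.0065417, so the payment is 128,500 × 0.0065417 / (1 − 1.0065417^−300) = $979.05.
Total paid = 300 × $979.05 = $293,715.00; interest = $293,715.00 − $128,500 = $165,215.00.

$165,215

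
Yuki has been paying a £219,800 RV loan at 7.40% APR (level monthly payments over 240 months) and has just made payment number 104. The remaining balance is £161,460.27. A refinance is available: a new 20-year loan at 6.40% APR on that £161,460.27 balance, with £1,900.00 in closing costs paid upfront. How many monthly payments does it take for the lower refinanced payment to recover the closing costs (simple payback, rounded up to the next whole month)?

Current payment = 219,800 × 7.4%/12 / (1 − (1+0.0061667)^−240) = £1,757.28.
Refinanced payment = 161,460.27 × 0.0053333 / (1 − (1+0.0053333)^−240) = £1,194.32.
Monthly savings = £1,757.28 − £1,194.32 = £562.96.
Break-even = £1,900.00 / £562.96 = 3.38 → 4 months.

4 months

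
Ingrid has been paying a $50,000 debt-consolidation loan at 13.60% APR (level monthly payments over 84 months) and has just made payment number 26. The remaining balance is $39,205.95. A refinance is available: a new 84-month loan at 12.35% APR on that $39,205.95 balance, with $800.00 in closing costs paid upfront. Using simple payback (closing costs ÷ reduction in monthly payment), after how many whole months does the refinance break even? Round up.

Current payment = 50,000 × 13.6%/12 / (1 − (1+0.0113333)^−84) = $925.99.
Refinanced payment = 39,205.95 × 0.0102917 / (1 − (1+0.0102917)^−84) = $699.45.
Monthly savings = $925.99 − $699.45 = $226.54.
Break-even = $800.00 / $226.54 = 3.53 → 4 months.

4 months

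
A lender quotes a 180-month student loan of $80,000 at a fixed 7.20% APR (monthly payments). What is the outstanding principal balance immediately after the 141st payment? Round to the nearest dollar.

$25,249

With monthly rate i = 7.2%/12 = 0.0060000, the balance after k of n payments is P · [(1+i)^n − (1+i)^k] / [(1+i)^n − 1].
(1+0.0060000)^180 = 2.93519210 and (1+0.0060000)^141 = 2.32442363, so the balance is 80,000 × (2.93519210 − 2.32442363) / (2.93519210 − 1) = $25,248.90.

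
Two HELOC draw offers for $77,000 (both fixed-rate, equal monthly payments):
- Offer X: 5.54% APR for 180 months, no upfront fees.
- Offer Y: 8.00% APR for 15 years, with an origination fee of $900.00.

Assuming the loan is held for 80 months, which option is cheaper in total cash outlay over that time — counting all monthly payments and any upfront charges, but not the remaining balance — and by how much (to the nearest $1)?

Offer X: at 5.54% the monthly rate is 0.0046167, so the payment is 77,000 × 0.0046167 / (1 − 1.0046167^−180) = $630.79.
Offer Y: at 8.00% the monthly rate is 0.0066667, so the payment is 77,000 × 0.0066667 / (1 − 1.0066667^−180) = $735.85.
Over 80 months: Offer X costs 80 × $630.79 = $50,463.20; Offer Y costs 80 × $735.85 + $900.00 = $59,768.00.
Offer X is cheaper by $59,768.00 − $50,463.20 = $9,304.80.

Offer X by $9,305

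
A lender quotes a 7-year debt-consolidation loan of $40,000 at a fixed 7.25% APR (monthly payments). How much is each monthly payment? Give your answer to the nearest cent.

Monthly rate = 7.25%/12 = 0.0060417; payment = 40,000 × 0.0060417 / (1 − (1+0.0060417)^−84) = $608.61.

$608.61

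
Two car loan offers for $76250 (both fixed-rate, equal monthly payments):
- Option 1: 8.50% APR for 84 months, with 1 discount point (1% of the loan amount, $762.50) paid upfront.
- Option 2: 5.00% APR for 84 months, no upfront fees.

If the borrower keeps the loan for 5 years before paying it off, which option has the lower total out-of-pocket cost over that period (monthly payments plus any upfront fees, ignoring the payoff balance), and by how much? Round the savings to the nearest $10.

Option 2 by $8,550

Option 1: monthly rate = 8.5%/12 = 0.0070833; payment = 76,250 × 0.0070833 / (1 − (1+0.0070833)^−84) = $1,207.53.
Option 2: at 5.00% the monthly rate is 0.0041667, so the payment is 76,250 × 0.0041667 / (1 − 1.0041667^−84) = $1,077.71.
Over 60 months: Option 1 costs 60 × $1,207.53 + $762.50 = $73,214.30; Option 2 costs 60 × $1,077.71 = $64,662.60.
Option 2 is cheaper by $73,214.30 − $64,662.60 = $8,551.70.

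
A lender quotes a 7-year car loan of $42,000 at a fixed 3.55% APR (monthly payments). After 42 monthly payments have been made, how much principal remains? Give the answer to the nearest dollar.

$22,301

With monthly rate i = 3.55%/12 = 0.0029583, the balance after k of n payments is P · [(1+i)^n − (1+i)^k] / [(1+i)^n − 1].
(1+0.0029583)^84 = 1.28163057 and (1+0.0029583)^42 = 1.13209124, so the balance is 42,000 × (1.28163057 − 1.13209124) / (1.28163057 − 1) = $22,301.03.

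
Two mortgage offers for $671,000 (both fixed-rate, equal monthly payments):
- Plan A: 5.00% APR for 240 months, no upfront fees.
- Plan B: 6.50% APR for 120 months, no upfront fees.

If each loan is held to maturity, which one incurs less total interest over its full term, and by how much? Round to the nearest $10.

Plan B by $148,500

Plan A: at 5.00% the monthly rate is 0.0041667, so the payment is 671,000 × 0.0041667 / (1 − 1.0041667^−240) = $4,428.30.
Total interest on Plan A = 240 × $4,428.30 − $671,000 = $391,792.00.
Plan B: monthly rate = 6.5%/12 = 0.0054167; payment = 671,000 × 0.0054167 / (1 − (1+0.0054167)^−120) = $7,619.07.
Total interest on Plan B = 120 × $7,619.07 − $671,000 = $243,288.40.
Plan B is lower by $148,503.60.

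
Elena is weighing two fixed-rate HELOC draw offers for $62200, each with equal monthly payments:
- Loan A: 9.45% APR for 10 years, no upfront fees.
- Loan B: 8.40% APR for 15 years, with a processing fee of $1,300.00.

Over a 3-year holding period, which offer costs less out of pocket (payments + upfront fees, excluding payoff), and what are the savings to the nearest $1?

Loan B by $5,694

Loan A: monthly rate = 9.45%/12 = 0.0078750; payment = 62,200 × 0.0078750 / (1 − (1+0.0078750)^−120) = $803.15.
Loan B: monthly rate = 8.4%/12 = 0.0070000; payment = 62,200 × 0.0070000 / (1 − (1+0.0070000)^−180) = $608.87.
Over 36 months: Loan A costs 36 × $803.15 = $28,913.40; Loan B costs 36 × $608.87 + $1,300.00 = $23,219.32.
Loan B is cheaper by $28,913.40 − $23,219.32 = $5,694.08.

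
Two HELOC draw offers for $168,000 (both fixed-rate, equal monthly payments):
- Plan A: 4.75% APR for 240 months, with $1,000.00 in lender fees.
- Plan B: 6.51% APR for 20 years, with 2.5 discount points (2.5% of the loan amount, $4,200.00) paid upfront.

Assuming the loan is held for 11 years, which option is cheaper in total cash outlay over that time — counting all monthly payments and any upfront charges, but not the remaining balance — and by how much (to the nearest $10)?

Plan A: at 4.75% the monthly rate is 0.0039583, so the payment is 168,000 × 0.0039583 / (1 − 1.0039583^−240) = $1,085.66.
Plan B: at 6.51% the monthly rate is 0.0054250, so the payment is 168,000 × 0.0054250 / (1 − 1.0054250^−240) = $1,253.55.
Over 132 months: Plan A costs 132 × $1,085.66 + $1,000.00 = $144,307.12; Plan B costs 132 × $1,253.55 + $4,200.00 = $169,668.60.
Plan A is cheaper by $169,668.60 − $144,307.12 = $25,361.48.

Plan A by $25,360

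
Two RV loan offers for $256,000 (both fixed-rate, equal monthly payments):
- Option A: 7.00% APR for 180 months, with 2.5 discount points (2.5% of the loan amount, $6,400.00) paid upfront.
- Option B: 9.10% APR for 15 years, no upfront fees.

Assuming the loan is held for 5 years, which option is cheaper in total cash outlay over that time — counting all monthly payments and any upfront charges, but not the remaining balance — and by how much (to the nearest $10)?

Option A by $12,250

Option A: at 7.00% the monthly rate is 0.0058333, so the payment is 256,000 × 0.0058333 / (1 − 1.0058333^−180) = $2,301.00.
Option B: monthly rate = 9.1%/12 = 0.0075833; payment = 256,000 × 0.0075833 / (1 − (1+0.0075833)^−180) = $2,611.77.
Over 60 months: Option A costs 60 × $2,301.00 + $6,400.00 = $144,460.00; Option B costs 60 × $2,611.77 = $156,706.20.
Option A is cheaper by $156,706.20 − $144,460.00 = $12,246.20.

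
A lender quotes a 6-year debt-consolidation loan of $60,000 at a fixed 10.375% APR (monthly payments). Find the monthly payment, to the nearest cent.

Monthly rate = 10.375%/12 = 0.0086458; payment = 60,000 × 0.0086458 / (1 − (1+0.0086458)^−72) = $1,122.93.

$1,122.93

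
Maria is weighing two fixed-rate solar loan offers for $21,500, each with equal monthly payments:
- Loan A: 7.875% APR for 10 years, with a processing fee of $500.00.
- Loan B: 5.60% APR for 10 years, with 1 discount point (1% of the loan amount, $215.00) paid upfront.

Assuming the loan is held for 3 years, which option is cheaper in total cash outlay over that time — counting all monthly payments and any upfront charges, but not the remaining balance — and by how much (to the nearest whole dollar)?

Loan A: at 7.875% the monthly rate is 0.0065625, so the payment is 21,500 × 0.0065625 / (1 − 1.0065625^−120) = $259.44.
Loan B: monthly rate = 5.6%/12 = 0.0046667; payment = 21,500 × 0.0046667 / (1 − (1+0.0046667)^−120) = $234.40.
Over 36 months: Loan A costs 36 × $259.44 + $500.00 = $9,839.84; Loan B costs 36 × $234.40 + $215.00 = $8,653.40.
Loan B is cheaper by $9,839.84 − $8,653.40 = $1,186.44.

Loan B by $1,186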